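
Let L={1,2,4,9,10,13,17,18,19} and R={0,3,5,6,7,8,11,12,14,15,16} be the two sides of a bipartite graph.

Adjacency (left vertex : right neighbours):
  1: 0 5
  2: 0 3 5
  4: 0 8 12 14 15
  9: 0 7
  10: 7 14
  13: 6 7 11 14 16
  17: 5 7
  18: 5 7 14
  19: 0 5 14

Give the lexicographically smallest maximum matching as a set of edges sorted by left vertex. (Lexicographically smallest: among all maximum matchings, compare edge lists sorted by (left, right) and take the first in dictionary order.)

|M| = 7 (so the lex-smallest maximum matching has 7 edges)
process left vertices in ascending order; for each, take the smallest-labelled available neighbour that still permits 7 edges overall, or leave it unmatched if none does
lex-smallest matching: {1-0, 2-3, 4-8, 9-7, 10-14, 13-6, 17-5}

Lex-smallest maximum matching: {(1,0), (2,3), (4,8), (9,7), (10,14), (13,6), (17,5)}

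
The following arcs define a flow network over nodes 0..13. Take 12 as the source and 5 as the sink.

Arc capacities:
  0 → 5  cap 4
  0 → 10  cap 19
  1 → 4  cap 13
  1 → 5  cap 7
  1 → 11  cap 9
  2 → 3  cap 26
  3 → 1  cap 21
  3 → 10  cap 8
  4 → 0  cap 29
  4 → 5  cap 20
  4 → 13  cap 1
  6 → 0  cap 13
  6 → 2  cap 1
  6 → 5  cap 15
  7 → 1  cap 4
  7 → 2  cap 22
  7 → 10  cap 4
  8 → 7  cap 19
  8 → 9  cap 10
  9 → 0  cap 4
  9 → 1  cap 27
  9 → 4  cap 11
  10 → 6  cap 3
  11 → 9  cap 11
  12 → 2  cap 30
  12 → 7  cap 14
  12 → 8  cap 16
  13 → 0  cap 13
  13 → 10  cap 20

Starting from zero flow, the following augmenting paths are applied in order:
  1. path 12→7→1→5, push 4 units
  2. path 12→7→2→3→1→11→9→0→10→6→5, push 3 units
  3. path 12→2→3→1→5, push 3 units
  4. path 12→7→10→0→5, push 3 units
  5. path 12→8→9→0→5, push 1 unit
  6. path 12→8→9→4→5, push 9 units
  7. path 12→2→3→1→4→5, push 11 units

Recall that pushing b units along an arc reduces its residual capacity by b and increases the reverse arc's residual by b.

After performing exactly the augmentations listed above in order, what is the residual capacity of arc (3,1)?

Residual capacity of (3,1): 4

after path 1 (12→7→1→5, push 4): res(3,1)=21
after path 2 (12→7→2→3→1→11→9→0→10→6→5, push 3): res(3,1)=18
after path 3 (12→2→3→1→5, push 3): res(3,1)=15
after path 4 (12→7→10→0→5, push 3): res(3,1)=15
after path 5 (12→8→9→0→5, push 1): res(3,1)=15
after path 6 (12→8→9→4→5, push 9): res(3,1)=15
after path 7 (12→2→3→1→4→5, push 11): res(3,1)=4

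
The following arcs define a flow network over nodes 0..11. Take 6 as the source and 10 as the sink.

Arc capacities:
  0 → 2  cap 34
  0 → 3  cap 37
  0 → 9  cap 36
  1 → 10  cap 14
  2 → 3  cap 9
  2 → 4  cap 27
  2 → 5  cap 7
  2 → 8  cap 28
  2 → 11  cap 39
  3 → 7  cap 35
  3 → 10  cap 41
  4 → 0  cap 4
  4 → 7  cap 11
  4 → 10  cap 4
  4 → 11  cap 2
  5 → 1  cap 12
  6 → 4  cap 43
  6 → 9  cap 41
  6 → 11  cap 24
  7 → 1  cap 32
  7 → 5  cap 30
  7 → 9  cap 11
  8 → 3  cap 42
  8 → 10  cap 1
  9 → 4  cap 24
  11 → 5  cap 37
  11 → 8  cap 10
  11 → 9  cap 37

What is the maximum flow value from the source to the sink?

Maximum flow value: 32

augment #1: 6→4→10 bottleneck 4, total now 4
augment #2: 6→11→8→10 bottleneck 1, total now 5
augment #3: 6→4→0→3→10 bottleneck 4, total now 9
augment #4: 6→4→7→1→10 bottleneck 11, total now 20
augment #5: 6→11→5→1→10 bottleneck 3, total now 23
augment #6: 6→11→8→3→10 bottleneck 9, total now 32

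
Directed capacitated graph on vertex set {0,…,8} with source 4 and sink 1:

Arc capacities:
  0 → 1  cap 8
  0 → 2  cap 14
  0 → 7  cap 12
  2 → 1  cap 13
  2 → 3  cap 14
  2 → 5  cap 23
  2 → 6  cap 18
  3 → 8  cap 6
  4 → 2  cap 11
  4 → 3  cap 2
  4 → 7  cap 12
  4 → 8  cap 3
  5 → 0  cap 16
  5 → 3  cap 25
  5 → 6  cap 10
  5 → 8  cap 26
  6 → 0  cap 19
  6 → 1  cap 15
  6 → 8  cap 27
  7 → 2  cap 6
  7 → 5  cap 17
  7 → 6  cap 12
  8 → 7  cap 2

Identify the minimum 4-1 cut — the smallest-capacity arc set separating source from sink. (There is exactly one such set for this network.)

Min-cut arcs: {(4,2), (4,7), (8,7)} (total capacity 25)

augment #1: 4→2→1 push 11
augment #2: 4→7→2→1 push 2
augment #3: 4→7→6→1 push 10
augment #4: 4→8→7→6→1 push 2
max flow = 25; residual-reachable set from 4 gives S-side
cut edges (S→T): {(4,2), (4,7), (8,7)} total cap 25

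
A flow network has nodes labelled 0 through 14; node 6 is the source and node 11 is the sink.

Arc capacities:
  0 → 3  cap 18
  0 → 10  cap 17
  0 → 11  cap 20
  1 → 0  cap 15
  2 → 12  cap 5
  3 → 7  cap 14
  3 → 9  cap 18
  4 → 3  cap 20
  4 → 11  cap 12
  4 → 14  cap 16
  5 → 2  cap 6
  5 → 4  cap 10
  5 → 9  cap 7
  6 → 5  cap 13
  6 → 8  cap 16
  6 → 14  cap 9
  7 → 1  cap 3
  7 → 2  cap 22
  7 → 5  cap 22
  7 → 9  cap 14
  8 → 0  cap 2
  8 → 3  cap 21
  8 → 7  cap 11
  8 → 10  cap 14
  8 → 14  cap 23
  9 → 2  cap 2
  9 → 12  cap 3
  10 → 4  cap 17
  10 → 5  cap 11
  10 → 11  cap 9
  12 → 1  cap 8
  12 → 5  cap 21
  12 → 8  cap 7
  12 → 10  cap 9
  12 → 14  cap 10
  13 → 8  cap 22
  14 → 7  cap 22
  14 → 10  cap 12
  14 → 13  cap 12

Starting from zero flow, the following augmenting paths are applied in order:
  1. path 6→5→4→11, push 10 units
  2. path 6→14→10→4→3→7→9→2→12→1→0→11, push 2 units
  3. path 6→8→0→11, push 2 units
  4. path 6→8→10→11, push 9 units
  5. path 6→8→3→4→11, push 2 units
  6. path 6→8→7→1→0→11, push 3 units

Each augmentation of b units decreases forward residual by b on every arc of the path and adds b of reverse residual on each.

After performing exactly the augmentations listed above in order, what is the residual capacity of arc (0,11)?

after path 1 (6→5→4→11, push 10): res(0,11)=20
after path 2 (6→14→10→4→3→7→9→2→12→1→0→11, push 2): res(0,11)=18
after path 3 (6→8→0→11, push 2): res(0,11)=16
after path 4 (6→8→10→11, push 9): res(0,11)=16
after path 5 (6→8→3→4→11, push 2): res(0,11)=16
after path 6 (6→8→7→1→0→11, push 3): res(0,11)=13

Residual capacity of (0,11): 13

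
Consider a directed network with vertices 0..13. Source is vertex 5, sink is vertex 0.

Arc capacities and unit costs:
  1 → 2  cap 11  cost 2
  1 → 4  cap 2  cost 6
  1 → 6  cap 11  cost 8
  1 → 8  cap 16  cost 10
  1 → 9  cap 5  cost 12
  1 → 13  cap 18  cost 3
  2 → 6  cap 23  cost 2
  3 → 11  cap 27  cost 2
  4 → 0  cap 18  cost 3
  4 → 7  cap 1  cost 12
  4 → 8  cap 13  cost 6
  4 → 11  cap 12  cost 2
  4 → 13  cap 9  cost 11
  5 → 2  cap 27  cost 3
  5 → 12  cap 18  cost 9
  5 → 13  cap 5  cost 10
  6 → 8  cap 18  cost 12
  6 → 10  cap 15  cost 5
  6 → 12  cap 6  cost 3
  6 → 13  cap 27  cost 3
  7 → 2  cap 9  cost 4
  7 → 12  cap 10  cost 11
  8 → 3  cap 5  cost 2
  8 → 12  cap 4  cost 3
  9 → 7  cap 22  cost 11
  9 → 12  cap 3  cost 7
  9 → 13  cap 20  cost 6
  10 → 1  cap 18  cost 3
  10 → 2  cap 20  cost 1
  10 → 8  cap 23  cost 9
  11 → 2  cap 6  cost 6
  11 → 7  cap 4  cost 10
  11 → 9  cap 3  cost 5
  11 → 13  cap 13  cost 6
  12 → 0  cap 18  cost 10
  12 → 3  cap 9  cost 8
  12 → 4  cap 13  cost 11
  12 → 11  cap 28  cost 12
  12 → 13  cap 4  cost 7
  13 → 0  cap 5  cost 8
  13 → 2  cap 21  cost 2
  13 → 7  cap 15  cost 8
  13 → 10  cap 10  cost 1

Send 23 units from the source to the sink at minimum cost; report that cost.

shortest-cost path #1: 5→2→6→13→0 push 5 @ unit cost 16 (adds 80)
shortest-cost path #2: 5→2→6→12→0 push 6 @ unit cost 18 (adds 108)
shortest-cost path #3: 5→12→0 push 12 @ unit cost 19 (adds 228)
total cost = 416

Minimum cost for 23 units: 416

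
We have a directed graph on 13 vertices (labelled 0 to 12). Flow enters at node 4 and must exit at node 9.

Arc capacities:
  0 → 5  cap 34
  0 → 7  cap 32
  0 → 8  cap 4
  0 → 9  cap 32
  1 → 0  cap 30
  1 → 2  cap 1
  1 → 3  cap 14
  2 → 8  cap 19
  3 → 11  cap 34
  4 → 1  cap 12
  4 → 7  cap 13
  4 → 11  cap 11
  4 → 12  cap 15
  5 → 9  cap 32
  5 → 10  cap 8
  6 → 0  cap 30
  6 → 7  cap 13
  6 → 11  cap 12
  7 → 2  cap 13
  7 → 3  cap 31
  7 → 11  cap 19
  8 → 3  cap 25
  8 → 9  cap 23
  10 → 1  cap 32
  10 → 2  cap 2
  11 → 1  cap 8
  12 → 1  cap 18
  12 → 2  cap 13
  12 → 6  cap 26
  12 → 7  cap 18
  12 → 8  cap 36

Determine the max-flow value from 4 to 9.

augment #1: 4→1→0→9 bottleneck 12, total now 12
augment #2: 4→12→8→9 bottleneck 15, total now 27
augment #3: 4→7→2→8→9 bottleneck 8, total now 35
augment #4: 4→11→1→0→9 bottleneck 8, total now 43
augment #5: 4→7→2→8→12→1→0→9 bottleneck 5, total now 48

Maximum flow value: 48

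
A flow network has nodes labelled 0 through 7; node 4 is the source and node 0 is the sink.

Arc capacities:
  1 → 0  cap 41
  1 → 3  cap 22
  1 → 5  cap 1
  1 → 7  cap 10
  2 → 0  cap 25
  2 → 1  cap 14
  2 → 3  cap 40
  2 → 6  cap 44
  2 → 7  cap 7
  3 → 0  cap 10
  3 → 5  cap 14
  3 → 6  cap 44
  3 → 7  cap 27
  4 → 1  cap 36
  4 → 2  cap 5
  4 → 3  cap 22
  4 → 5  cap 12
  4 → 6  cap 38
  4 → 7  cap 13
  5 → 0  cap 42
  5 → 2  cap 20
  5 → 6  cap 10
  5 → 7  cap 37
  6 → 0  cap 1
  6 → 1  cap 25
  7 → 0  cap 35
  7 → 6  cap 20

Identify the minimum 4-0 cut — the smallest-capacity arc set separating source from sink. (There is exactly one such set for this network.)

Min-cut arcs: {(4,1), (4,2), (4,3), (4,5), (4,7), (6,0), (6,1)} (total capacity 114)

augment #1: 4→1→0 push 36
augment #2: 4→2→0 push 5
augment #3: 4→3→0 push 10
augment #4: 4→5→0 push 12
augment #5: 4→6→0 push 1
augment #6: 4→7→0 push 13
augment #7: 4→3→5→0 push 12
augment #8: 4→6→1→0 push 5
augment #9: 4→6→1→5→0 push 1
augment #10: 4→6→1→7→0 push 10
augment #11: 4→6→1→3→5→0 push 2
augment #12: 4→6→1→3→7→0 push 7
max flow = 114; residual-reachable set from 4 gives S-side
cut edges (S→T): {(4,1), (4,2), (4,3), (4,5), (4,7), (6,0), (6,1)} total cap 114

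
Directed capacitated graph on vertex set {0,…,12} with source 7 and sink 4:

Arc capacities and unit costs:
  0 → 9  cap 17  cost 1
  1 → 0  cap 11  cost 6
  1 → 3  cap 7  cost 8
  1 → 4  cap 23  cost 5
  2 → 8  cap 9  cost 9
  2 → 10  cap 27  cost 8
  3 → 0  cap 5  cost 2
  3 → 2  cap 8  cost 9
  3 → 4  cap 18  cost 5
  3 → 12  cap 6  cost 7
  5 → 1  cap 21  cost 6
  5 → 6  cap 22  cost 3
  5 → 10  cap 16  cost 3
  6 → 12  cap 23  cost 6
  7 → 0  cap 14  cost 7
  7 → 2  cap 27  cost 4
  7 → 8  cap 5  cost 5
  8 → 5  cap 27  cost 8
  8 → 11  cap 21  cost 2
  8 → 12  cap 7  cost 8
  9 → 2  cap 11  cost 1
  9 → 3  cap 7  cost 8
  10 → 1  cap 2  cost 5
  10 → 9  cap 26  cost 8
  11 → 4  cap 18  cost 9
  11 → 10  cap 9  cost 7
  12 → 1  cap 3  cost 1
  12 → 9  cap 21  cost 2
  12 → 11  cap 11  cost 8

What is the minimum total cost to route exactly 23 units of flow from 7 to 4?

shortest-cost path #1: 7→8→11→4 push 5 @ unit cost 16 (adds 80)
shortest-cost path #2: 7→0→9→3→4 push 7 @ unit cost 21 (adds 147)
shortest-cost path #3: 7→2→10→1→4 push 2 @ unit cost 22 (adds 44)
shortest-cost path #4: 7→2→8→11→4 push 9 @ unit cost 24 (adds 216)
total cost = 487

Minimum cost for 23 units: 487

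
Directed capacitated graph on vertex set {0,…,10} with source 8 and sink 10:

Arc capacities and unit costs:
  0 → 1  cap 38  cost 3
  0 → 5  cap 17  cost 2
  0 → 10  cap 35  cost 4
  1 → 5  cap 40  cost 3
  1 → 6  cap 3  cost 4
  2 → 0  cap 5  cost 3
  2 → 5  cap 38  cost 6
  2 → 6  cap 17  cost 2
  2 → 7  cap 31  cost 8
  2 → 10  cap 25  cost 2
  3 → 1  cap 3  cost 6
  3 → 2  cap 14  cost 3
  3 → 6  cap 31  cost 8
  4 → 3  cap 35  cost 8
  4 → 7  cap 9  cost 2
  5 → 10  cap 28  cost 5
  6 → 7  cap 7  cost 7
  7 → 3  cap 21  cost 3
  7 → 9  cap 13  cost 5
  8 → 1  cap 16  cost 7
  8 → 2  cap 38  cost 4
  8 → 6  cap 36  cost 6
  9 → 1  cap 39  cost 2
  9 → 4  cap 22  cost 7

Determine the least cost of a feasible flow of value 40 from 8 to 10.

shortest-cost path #1: 8→2→10 push 25 @ unit cost 6 (adds 150)
shortest-cost path #2: 8→2→0→10 push 5 @ unit cost 11 (adds 55)
shortest-cost path #3: 8→1→5→10 push 10 @ unit cost 15 (adds 150)
total cost = 355

Minimum cost for 40 units: 355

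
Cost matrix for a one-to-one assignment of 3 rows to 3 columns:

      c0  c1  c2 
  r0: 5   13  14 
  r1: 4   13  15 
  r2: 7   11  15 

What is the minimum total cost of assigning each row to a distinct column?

optimal assignment: row0→col2 (cost 14), row1→col0 (cost 4), row2→col1 (cost 11)
total = 14 + 4 + 11 = 29

Minimum assignment cost: 29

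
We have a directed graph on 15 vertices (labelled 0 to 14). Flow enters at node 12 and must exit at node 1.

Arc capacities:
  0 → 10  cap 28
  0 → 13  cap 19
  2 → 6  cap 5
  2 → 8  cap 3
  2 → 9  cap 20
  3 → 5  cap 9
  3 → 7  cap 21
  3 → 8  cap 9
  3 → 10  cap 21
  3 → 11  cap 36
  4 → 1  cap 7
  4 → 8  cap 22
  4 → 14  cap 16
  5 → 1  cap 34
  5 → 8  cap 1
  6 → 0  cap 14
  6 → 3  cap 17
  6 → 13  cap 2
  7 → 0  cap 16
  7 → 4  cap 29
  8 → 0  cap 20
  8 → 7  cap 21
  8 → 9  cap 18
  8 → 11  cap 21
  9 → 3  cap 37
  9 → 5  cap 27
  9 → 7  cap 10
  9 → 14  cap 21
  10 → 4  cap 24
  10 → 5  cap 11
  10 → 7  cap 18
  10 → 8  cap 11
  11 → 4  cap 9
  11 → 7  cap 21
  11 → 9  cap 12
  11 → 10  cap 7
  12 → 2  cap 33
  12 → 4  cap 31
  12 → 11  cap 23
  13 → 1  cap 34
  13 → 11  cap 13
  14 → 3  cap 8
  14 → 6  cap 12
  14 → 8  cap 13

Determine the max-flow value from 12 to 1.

augment #1: 12→4→1 bottleneck 7, total now 7
augment #2: 12→2→6→13→1 bottleneck 2, total now 9
augment #3: 12→2→9→5→1 bottleneck 20, total now 29
augment #4: 12→11→9→5→1 bottleneck 7, total now 36
augment #5: 12→11→10→5→1 bottleneck 7, total now 43
augment #6: 12→2→6→0→13→1 bottleneck 3, total now 46
augment #7: 12→2→8→0→13→1 bottleneck 3, total now 49
augment #8: 12→4→8→0→13→1 bottleneck 13, total now 62

Maximum flow value: 62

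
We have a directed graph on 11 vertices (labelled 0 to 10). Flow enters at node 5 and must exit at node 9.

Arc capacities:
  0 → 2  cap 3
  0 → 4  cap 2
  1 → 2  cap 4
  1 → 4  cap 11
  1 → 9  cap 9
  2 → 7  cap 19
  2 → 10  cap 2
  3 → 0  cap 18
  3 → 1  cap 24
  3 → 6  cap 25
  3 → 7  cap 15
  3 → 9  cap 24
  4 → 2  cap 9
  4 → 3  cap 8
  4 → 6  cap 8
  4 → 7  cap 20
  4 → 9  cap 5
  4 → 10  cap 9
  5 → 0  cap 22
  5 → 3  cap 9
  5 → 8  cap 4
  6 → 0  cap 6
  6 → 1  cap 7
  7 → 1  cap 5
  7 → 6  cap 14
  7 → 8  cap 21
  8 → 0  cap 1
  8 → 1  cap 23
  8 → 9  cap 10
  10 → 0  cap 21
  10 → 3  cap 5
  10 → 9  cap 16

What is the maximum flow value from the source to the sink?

Maximum flow value: 18

augment #1: 5→3→9 bottleneck 9, total now 9
augment #2: 5→8→9 bottleneck 4, total now 13
augment #3: 5→0→4→9 bottleneck 2, total now 15
augment #4: 5→0→2→10→9 bottleneck 2, total now 17
augment #5: 5→0→2→7→1→9 bottleneck 1, total now 18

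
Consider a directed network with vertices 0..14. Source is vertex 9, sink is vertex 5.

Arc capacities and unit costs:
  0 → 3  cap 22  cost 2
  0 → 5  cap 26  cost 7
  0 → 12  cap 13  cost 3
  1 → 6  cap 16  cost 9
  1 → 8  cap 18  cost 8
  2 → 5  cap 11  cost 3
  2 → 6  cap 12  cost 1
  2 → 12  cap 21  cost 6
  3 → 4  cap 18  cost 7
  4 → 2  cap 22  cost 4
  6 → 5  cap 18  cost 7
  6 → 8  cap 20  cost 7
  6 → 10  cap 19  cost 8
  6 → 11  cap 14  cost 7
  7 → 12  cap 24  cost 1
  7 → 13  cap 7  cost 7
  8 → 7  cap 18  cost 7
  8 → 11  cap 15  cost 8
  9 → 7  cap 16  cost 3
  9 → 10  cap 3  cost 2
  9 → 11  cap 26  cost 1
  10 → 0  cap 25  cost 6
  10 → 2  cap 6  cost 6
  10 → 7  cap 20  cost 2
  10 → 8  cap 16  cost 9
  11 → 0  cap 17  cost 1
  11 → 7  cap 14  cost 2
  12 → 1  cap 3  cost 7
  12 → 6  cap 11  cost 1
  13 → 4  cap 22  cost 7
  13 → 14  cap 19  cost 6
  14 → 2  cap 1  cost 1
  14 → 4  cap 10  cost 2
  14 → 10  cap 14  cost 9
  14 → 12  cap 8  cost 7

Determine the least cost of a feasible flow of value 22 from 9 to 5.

Minimum cost for 22 units: 210

shortest-cost path #1: 9→11→0→5 push 17 @ unit cost 9 (adds 153)
shortest-cost path #2: 9→10→2→5 push 3 @ unit cost 11 (adds 33)
shortest-cost path #3: 9→7→12→6→5 push 2 @ unit cost 12 (adds 24)
total cost = 210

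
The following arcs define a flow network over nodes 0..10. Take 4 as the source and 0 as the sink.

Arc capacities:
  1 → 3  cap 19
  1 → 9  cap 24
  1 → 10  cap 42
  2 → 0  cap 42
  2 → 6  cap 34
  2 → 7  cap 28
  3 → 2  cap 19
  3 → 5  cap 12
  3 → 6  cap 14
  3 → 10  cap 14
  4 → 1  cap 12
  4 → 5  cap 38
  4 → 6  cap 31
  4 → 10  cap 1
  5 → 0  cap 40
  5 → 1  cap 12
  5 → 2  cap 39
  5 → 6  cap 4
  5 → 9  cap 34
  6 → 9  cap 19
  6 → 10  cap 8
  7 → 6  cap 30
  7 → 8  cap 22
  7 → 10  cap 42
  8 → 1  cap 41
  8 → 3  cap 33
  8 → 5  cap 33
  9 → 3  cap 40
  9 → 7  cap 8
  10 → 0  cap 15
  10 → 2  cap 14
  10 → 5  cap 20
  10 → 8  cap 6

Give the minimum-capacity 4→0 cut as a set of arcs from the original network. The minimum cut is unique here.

Min-cut arcs: {(4,1), (4,5), (4,10), (6,9), (6,10)} (total capacity 78)

augment #1: 4→5→0 push 38
augment #2: 4→10→0 push 1
augment #3: 4→1→10→0 push 12
augment #4: 4→6→10→0 push 2
augment #5: 4→6→10→2→0 push 6
augment #6: 4→6→9→3→2→0 push 19
max flow = 78; residual-reachable set from 4 gives S-side
cut edges (S→T): {(4,1), (4,5), (4,10), (6,9), (6,10)} total cap 78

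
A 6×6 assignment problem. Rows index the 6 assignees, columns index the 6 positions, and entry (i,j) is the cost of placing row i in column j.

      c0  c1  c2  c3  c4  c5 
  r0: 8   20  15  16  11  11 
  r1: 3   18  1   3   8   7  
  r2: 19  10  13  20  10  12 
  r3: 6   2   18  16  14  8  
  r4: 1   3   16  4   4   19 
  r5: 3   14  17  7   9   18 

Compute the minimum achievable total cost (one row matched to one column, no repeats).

optimal assignment: row0→col5 (cost 11), row1→col2 (cost 1), row2→col4 (cost 10), row3→col1 (cost 2), row4→col3 (cost 4), row5→col0 (cost 3)
total = 11 + 1 + 10 + 2 + 4 + 3 = 31

Minimum assignment cost: 31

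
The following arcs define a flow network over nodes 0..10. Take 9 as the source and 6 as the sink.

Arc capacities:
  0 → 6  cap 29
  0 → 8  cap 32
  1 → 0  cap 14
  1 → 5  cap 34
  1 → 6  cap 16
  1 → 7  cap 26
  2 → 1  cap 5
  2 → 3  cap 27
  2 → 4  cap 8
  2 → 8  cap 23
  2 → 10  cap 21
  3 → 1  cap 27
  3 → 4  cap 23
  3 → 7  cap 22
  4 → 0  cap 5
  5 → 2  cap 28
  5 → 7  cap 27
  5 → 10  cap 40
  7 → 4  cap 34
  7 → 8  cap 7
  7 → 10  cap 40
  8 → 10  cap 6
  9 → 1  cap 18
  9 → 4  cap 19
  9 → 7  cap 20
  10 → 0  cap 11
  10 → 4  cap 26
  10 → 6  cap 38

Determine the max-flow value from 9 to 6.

Maximum flow value: 43

augment #1: 9→1→6 bottleneck 16, total now 16
augment #2: 9→1→0→6 bottleneck 2, total now 18
augment #3: 9→4→0→6 bottleneck 5, total now 23
augment #4: 9→7→10→6 bottleneck 20, total now 43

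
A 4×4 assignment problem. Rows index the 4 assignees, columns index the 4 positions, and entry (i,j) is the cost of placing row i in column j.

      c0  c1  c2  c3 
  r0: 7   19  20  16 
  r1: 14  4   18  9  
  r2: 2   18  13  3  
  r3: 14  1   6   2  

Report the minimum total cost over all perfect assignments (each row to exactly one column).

Minimum assignment cost: 20

optimal assignment: row0→col0 (cost 7), row1→col1 (cost 4), row2→col3 (cost 3), row3→col2 (cost 6)
total = 7 + 4 + 3 + 6 = 20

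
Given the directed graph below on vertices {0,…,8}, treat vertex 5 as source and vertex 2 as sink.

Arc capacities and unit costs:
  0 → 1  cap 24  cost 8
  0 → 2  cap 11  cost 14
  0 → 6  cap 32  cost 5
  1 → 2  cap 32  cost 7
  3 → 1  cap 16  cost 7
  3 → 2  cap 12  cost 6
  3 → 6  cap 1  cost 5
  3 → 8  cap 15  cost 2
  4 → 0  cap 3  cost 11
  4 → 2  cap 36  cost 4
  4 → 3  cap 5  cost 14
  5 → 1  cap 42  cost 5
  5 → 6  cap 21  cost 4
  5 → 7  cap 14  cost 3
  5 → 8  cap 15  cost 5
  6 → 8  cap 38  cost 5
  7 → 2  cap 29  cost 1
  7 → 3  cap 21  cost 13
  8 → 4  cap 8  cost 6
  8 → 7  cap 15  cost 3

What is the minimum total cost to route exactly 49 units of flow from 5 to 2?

Minimum cost for 49 units: 431

shortest-cost path #1: 5→7→2 push 14 @ unit cost 4 (adds 56)
shortest-cost path #2: 5→8→7→2 push 15 @ unit cost 9 (adds 135)
shortest-cost path #3: 5→1→2 push 20 @ unit cost 12 (adds 240)
total cost = 431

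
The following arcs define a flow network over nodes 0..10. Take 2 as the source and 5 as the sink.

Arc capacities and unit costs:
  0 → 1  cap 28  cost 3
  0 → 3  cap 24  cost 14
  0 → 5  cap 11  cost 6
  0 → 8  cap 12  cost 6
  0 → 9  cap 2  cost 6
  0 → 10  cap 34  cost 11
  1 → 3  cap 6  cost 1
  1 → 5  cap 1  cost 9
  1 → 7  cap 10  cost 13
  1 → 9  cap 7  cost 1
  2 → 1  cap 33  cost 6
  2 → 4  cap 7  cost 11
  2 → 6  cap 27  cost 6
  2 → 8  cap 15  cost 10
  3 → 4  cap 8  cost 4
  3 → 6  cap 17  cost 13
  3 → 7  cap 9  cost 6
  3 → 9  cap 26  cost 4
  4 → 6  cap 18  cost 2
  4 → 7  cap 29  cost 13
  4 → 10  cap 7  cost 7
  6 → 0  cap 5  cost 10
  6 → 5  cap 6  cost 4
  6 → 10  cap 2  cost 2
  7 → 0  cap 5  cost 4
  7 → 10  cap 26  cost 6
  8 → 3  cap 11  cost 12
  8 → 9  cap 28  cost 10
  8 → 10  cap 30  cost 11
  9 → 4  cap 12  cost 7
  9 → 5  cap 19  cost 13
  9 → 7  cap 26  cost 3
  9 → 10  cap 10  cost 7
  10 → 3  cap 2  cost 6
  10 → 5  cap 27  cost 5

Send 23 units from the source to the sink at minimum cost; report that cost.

shortest-cost path #1: 2→6→5 push 6 @ unit cost 10 (adds 60)
shortest-cost path #2: 2→6→10→5 push 2 @ unit cost 13 (adds 26)
shortest-cost path #3: 2→1→5 push 1 @ unit cost 15 (adds 15)
shortest-cost path #4: 2→1→9→10→5 push 7 @ unit cost 19 (adds 133)
shortest-cost path #5: 2→6→0→5 push 5 @ unit cost 22 (adds 110)
shortest-cost path #6: 2→4→10→5 push 2 @ unit cost 23 (adds 46)
total cost = 390

Minimum cost for 23 units: 390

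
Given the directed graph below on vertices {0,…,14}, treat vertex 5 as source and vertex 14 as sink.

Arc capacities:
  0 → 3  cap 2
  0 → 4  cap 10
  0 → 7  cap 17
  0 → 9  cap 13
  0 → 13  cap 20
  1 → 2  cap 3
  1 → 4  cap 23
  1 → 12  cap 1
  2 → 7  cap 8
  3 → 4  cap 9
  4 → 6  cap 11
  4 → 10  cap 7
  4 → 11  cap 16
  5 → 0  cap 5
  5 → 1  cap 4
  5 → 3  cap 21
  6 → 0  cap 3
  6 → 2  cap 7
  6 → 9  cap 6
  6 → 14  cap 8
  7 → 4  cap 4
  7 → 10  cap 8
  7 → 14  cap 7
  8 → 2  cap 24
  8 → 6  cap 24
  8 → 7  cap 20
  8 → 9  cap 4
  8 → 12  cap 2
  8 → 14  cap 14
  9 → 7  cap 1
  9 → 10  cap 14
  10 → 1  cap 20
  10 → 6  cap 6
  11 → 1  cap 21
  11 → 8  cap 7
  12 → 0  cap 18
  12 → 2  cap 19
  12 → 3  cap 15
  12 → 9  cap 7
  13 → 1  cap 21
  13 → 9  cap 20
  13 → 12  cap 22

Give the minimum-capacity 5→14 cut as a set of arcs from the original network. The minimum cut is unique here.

Min-cut arcs: {(3,4), (5,0), (5,1)} (total capacity 18)

augment #1: 5→0→7→14 push 5
augment #2: 5→1→2→7→14 push 2
augment #3: 5→1→4→6→14 push 2
augment #4: 5→3→4→6→14 push 6
augment #5: 5→3→4→11→8→14 push 3
max flow = 18; residual-reachable set from 5 gives S-side
cut edges (S→T): {(3,4), (5,0), (5,1)} total cap 18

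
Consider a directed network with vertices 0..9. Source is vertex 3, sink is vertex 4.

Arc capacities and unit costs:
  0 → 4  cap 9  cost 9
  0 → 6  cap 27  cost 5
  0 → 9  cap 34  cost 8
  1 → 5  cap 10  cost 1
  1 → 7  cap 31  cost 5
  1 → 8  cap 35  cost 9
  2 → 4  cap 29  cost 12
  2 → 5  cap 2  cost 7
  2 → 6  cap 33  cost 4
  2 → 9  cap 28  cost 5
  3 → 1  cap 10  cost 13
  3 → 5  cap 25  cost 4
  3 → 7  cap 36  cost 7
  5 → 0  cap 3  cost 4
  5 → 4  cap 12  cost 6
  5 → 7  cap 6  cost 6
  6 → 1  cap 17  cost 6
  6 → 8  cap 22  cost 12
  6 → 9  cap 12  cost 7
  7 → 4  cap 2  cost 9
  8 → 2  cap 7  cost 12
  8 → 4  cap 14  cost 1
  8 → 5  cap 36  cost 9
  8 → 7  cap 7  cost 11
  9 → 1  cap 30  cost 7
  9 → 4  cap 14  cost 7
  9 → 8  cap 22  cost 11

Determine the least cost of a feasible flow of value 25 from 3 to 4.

Minimum cost for 25 units: 387

shortest-cost path #1: 3→5→4 push 12 @ unit cost 10 (adds 120)
shortest-cost path #2: 3→7→4 push 2 @ unit cost 16 (adds 32)
shortest-cost path #3: 3→5→0→4 push 3 @ unit cost 17 (adds 51)
shortest-cost path #4: 3→1→8→4 push 8 @ unit cost 23 (adds 184)
total cost = 387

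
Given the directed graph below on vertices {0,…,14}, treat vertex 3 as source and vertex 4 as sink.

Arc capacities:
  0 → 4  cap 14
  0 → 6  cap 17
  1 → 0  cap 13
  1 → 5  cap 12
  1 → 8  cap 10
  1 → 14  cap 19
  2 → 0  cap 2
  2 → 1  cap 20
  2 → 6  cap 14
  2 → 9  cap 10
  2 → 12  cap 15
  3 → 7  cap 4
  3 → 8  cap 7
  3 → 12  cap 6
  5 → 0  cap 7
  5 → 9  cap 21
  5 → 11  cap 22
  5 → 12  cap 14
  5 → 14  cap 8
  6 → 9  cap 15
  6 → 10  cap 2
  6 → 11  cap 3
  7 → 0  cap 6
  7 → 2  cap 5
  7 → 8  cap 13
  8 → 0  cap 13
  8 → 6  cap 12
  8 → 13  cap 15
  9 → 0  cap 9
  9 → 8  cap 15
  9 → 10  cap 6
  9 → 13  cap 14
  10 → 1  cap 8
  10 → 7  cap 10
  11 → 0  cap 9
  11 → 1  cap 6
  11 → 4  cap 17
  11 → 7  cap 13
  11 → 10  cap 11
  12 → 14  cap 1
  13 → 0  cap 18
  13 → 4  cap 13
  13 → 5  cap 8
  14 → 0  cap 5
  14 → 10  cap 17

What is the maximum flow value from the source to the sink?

augment #1: 3→7→0→4 bottleneck 4, total now 4
augment #2: 3→8→0→4 bottleneck 7, total now 11
augment #3: 3→12→14→0→4 bottleneck 1, total now 12

Maximum flow value: 12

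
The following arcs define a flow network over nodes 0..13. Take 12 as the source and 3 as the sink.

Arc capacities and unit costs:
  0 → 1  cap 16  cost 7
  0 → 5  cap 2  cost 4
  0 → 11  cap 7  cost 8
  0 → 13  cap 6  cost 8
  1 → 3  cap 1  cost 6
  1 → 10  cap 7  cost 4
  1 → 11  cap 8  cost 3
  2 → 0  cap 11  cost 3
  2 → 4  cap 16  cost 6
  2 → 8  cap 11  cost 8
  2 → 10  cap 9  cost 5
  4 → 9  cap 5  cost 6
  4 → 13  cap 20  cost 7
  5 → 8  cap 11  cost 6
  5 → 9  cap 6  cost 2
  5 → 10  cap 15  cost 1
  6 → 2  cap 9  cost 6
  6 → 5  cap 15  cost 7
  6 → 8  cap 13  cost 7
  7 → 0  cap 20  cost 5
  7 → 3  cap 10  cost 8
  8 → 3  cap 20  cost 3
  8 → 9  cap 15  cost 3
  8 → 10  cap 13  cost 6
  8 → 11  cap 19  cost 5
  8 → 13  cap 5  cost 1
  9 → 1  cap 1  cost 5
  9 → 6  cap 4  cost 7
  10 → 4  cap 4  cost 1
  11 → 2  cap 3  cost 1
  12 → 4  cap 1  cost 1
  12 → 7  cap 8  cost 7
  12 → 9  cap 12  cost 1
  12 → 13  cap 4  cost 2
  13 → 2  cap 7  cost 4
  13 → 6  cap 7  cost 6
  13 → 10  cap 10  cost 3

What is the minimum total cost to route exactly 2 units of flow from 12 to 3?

shortest-cost path #1: 12→9→1→3 push 1 @ unit cost 12 (adds 12)
shortest-cost path #2: 12→7→3 push 1 @ unit cost 15 (adds 15)
total cost = 27

Minimum cost for 2 units: 27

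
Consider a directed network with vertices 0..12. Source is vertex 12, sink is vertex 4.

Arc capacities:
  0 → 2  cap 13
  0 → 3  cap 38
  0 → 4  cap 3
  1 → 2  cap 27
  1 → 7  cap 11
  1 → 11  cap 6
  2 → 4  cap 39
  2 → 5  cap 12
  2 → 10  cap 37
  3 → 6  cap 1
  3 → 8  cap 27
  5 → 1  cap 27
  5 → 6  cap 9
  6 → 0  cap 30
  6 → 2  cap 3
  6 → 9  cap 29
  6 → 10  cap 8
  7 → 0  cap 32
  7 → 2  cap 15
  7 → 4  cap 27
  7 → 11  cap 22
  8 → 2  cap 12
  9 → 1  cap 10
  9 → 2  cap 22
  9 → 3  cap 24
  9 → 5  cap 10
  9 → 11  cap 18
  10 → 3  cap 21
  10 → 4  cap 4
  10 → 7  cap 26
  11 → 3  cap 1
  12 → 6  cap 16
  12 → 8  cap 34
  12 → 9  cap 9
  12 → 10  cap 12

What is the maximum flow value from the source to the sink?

augment #1: 12→10→4 bottleneck 4, total now 4
augment #2: 12→6→0→4 bottleneck 3, total now 7
augment #3: 12→6→2→4 bottleneck 3, total now 10
augment #4: 12→8→2→4 bottleneck 12, total now 22
augment #5: 12→9→2→4 bottleneck 9, total now 31
augment #6: 12→10→7→4 bottleneck 8, total now 39
augment #7: 12→6→0→2→4 bottleneck 10, total now 49

Maximum flow value: 49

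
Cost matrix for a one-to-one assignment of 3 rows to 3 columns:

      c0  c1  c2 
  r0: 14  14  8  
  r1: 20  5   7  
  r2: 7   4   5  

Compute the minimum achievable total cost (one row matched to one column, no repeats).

optimal assignment: row0→col2 (cost 8), row1→col1 (cost 5), row2→col0 (cost 7)
total = 8 + 5 + 7 = 20

Minimum assignment cost: 20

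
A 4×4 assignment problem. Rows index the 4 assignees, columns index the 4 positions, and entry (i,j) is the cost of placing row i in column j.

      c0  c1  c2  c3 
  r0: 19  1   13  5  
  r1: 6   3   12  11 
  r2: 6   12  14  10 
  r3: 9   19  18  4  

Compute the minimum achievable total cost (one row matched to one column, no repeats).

Minimum assignment cost: 23

optimal assignment: row0→col1 (cost 1), row1→col2 (cost 12), row2→col0 (cost 6), row3→col3 (cost 4)
total = 1 + 12 + 6 + 4 = 23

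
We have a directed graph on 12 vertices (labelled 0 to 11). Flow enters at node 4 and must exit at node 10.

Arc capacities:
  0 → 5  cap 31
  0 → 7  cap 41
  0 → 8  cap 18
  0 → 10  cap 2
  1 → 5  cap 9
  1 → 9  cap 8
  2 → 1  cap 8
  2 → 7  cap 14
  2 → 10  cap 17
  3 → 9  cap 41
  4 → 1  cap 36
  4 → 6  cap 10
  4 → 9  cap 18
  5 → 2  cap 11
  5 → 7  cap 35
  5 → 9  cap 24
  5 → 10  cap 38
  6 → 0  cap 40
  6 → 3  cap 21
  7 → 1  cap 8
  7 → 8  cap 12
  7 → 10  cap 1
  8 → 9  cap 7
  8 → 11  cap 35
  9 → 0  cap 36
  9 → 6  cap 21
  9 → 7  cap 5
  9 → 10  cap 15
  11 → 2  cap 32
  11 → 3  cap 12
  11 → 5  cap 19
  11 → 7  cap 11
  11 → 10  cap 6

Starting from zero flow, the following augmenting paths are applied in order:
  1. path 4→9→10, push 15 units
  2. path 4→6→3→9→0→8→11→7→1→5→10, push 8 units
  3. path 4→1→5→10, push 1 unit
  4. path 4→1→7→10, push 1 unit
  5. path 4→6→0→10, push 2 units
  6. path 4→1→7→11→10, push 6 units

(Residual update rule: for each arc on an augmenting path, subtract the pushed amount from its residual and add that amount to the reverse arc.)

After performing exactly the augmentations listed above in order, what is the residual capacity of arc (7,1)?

Residual capacity of (7,1): 7

after path 1 (4→9→10, push 15): res(7,1)=8
after path 2 (4→6→3→9→0→8→11→7→1→5→10, push 8): res(7,1)=0
after path 3 (4→1→5→10, push 1): res(7,1)=0
after path 4 (4→1→7→10, push 1): res(7,1)=1
after path 5 (4→6→0→10, push 2): res(7,1)=1
after path 6 (4→1→7→11→10, push 6): res(7,1)=7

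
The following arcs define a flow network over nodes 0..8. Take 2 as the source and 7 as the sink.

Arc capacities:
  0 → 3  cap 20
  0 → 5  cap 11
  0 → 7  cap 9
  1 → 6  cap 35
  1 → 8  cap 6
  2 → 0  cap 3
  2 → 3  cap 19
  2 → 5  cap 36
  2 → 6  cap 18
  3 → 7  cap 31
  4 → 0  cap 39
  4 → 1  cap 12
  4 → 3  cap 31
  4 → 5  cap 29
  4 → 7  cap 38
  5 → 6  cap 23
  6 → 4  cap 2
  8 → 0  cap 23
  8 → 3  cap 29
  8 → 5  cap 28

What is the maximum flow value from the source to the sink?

augment #1: 2→0→7 bottleneck 3, total now 3
augment #2: 2→3→7 bottleneck 19, total now 22
augment #3: 2→6→4→7 bottleneck 2, total now 24

Maximum flow value: 24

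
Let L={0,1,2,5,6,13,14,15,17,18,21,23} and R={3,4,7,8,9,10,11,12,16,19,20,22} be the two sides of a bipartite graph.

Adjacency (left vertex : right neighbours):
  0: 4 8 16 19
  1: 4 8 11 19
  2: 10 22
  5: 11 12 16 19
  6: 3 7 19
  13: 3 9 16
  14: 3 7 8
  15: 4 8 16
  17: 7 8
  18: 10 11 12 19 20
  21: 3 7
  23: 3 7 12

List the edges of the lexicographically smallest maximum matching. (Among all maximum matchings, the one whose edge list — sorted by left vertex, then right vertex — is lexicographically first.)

Lex-smallest maximum matching: {(0,4), (1,8), (2,10), (5,11), (6,19), (13,9), (14,3), (15,16), (17,7), (18,20), (23,12)}

|M| = 11 (so the lex-smallest maximum matching has 11 edges)
process left vertices in ascending order; for each, take the smallest-labelled available neighbour that still permits 11 edges overall, or leave it unmatched if none does
lex-smallest matching: {0-4, 1-8, 2-10, 5-11, 6-19, 13-9, 14-3, 15-16, 17-7, 18-20, 23-12}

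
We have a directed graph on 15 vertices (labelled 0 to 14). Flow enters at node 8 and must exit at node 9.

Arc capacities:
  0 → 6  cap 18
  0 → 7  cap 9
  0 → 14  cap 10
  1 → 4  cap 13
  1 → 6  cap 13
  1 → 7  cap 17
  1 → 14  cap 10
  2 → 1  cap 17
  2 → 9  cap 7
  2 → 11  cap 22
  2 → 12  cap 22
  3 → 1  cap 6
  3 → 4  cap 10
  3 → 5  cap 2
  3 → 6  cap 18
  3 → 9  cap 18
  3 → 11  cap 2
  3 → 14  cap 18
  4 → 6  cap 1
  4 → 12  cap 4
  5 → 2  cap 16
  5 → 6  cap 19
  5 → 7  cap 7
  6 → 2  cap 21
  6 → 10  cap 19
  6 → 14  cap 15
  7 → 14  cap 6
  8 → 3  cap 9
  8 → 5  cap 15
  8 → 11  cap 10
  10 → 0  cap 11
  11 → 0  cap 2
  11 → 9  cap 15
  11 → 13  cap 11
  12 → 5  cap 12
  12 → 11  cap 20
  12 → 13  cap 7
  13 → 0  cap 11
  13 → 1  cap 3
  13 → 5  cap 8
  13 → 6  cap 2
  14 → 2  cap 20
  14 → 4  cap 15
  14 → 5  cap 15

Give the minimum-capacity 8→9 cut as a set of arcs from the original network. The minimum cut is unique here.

Min-cut arcs: {(2,9), (8,3), (11,9)} (total capacity 31)

augment #1: 8→3→9 push 9
augment #2: 8→11→9 push 10
augment #3: 8→5→2→9 push 7
augment #4: 8→5→2→11→9 push 5
max flow = 31; residual-reachable set from 8 gives S-side
cut edges (S→T): {(2,9), (8,3), (11,9)} total cap 31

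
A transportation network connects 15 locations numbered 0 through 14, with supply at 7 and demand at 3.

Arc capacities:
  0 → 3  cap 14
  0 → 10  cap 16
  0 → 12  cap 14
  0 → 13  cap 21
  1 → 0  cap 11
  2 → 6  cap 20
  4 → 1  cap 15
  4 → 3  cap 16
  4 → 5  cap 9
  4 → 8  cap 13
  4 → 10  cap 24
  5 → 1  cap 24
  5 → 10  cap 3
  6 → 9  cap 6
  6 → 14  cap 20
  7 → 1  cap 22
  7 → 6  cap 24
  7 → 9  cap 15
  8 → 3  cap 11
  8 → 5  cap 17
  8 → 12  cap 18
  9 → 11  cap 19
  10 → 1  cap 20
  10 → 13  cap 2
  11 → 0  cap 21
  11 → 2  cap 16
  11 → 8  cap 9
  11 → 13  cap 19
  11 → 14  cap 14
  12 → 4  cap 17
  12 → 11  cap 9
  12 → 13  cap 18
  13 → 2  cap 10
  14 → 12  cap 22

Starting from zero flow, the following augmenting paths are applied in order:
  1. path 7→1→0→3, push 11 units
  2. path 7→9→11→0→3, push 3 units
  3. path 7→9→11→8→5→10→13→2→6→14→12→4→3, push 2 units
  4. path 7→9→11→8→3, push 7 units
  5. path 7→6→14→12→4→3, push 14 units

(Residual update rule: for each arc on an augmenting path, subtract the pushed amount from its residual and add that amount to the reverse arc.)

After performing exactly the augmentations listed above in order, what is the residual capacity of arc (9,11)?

after path 1 (7→1→0→3, push 11): res(9,11)=19
after path 2 (7→9→11→0→3, push 3): res(9,11)=16
after path 3 (7→9→11→8→5→10→13→2→6→14→12→4→3, push 2): res(9,11)=14
after path 4 (7→9→11→8→3, push 7): res(9,11)=7
after path 5 (7→6→14→12→4→3, push 14): res(9,11)=7

Residual capacity of (9,11): 7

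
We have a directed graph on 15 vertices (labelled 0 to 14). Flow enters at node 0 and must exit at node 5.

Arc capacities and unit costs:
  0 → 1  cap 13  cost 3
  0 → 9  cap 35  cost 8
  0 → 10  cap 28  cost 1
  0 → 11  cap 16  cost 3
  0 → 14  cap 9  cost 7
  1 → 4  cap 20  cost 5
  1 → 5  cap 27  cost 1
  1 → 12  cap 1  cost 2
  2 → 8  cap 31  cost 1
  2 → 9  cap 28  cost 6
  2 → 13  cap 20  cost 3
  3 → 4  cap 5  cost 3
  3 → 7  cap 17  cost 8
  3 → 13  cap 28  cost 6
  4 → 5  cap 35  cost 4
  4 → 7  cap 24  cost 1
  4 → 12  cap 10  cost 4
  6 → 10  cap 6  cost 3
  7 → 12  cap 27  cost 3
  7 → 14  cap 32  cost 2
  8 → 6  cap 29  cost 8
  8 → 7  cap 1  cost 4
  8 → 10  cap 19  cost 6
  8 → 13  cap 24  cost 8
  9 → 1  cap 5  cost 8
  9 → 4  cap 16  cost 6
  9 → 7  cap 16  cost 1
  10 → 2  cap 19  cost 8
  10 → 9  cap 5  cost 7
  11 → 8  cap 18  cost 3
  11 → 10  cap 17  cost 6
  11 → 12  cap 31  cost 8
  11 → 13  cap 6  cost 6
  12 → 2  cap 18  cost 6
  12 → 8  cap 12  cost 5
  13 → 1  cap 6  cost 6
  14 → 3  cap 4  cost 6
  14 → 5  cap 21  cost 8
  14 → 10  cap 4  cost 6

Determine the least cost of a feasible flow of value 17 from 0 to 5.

shortest-cost path #1: 0→1→5 push 13 @ unit cost 4 (adds 52)
shortest-cost path #2: 0→14→5 push 4 @ unit cost 15 (adds 60)
total cost = 112

Minimum cost for 17 units: 112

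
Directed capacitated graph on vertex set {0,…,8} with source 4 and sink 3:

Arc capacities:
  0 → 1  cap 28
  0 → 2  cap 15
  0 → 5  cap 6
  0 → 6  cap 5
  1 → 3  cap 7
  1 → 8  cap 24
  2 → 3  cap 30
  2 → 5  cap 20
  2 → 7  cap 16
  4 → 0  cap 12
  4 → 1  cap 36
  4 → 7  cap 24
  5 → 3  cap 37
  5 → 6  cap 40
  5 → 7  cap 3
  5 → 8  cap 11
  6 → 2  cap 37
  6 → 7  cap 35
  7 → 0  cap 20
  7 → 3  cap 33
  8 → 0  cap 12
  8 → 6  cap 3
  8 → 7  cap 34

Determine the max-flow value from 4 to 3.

Maximum flow value: 67

augment #1: 4→1→3 bottleneck 7, total now 7
augment #2: 4→7→3 bottleneck 24, total now 31
augment #3: 4→0→2→3 bottleneck 12, total now 43
augment #4: 4→1→8→7→3 bottleneck 9, total now 52
augment #5: 4→1→8→0→2→3 bottleneck 3, total now 55
augment #6: 4→1→8→0→5→3 bottleneck 6, total now 61
augment #7: 4→1→8→6→2→3 bottleneck 3, total now 64
augment #8: 4→1→8→0→6→2→3 bottleneck 3, total now 67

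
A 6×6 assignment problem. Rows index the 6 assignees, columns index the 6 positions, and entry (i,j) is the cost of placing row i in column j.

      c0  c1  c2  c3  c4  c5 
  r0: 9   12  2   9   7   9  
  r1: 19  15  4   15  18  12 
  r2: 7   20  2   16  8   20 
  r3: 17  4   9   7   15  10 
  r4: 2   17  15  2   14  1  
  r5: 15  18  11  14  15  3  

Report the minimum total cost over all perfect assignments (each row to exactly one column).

Minimum assignment cost: 27

optimal assignment: row0→col4 (cost 7), row1→col2 (cost 4), row2→col0 (cost 7), row3→col1 (cost 4), row4→col3 (cost 2), row5→col5 (cost 3)
total = 7 + 4 + 7 + 4 + 2 + 3 = 27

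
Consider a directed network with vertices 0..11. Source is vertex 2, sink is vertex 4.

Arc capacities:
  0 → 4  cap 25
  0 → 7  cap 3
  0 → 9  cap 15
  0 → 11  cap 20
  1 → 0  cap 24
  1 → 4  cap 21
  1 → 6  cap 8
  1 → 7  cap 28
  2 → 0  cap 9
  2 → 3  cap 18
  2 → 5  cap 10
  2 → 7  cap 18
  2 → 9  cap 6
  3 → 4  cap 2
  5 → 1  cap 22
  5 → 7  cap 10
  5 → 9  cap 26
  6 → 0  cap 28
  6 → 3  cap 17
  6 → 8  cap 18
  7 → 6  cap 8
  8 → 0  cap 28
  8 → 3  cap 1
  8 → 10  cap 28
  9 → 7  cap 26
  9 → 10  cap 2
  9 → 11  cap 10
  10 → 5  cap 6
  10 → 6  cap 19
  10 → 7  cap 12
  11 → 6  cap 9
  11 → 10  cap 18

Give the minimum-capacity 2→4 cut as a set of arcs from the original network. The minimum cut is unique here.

Min-cut arcs: {(2,0), (2,5), (2,9), (3,4), (7,6)} (total capacity 35)

augment #1: 2→0→4 push 9
augment #2: 2→3→4 push 2
augment #3: 2→5→1→4 push 10
augment #4: 2→7→6→0→4 push 8
augment #5: 2→9→10→5→1→4 push 2
augment #6: 2→9→11→6→0→4 push 4
max flow = 35; residual-reachable set from 2 gives S-side
cut edges (S→T): {(2,0), (2,5), (2,9), (3,4), (7,6)} total cap 35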